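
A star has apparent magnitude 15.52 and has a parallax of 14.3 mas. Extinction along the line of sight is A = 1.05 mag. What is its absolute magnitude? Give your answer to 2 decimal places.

M ≈ 10.25

p = 14.3 mas = 0.0143″ → d = 1/p = 69.93 pc
5 log₁₀(d/10 pc) = 5 log₁₀(69.93) − 5 = 4.223
M = m − 5 log₁₀(d/10) − A = 15.52 − 4.223 − 1.05 = 10.247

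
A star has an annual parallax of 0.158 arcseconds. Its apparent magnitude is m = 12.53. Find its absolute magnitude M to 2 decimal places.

M ≈ 13.52

d = 1/p = 1/0.158″ = 6.329 pc
5 log₁₀(d/10 pc) = 5 log₁₀(6.329) − 5 = -0.993
M = m − 5 log₁₀(d/10) = 12.53 + 0.993 = 13.523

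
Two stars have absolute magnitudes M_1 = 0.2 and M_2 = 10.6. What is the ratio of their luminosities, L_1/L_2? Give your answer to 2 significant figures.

ΔM = M_1 − M_2 = -10.4
L_1/L_2 = 10^(−0.4 ΔM) = 10^4.160 = 14450

L_1/L_2 ≈ 14000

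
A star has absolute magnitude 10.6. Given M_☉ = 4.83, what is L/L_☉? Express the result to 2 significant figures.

L/L_☉ ≈ 4.9×10^-3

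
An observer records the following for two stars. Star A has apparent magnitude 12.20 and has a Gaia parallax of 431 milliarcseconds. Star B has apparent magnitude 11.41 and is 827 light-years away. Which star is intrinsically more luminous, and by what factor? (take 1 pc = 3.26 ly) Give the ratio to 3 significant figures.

Star A: p = 431 mas = 0.431″ → d = 1/p = 2.320 pc
Star A: M = m − 5 log₁₀ d + 5 = 12.20 − 5·0.3655 + 5 = 15.372
Star B: d = 827 ly / 3.26 = 253.7 pc
Star B: M = m − 5 log₁₀ d + 5 = 11.41 − 5·2.4043 + 5 = 4.389
ΔM = M_A − M_B = 15.372 − (4.389) = 10.984; smaller M is more luminous → Star B.
L ratio = 10^(0.4 |ΔM|) = 10^4.394 = 24750

Star B is more luminous, by a factor of 24700.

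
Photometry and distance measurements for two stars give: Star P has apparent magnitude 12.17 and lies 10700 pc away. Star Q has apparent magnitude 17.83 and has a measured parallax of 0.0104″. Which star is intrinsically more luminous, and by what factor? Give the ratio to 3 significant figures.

Star P: M = m − 5 log₁₀ d + 5 = 12.17 − 5·4.0294 + 5 = -2.977
Star Q: d = 1/p = 1/0.0104″ = 96.15 pc
Star Q: M = m − 5 log₁₀ d + 5 = 17.83 − 5·1.9830 + 5 = 12.915
ΔM = M_P − M_Q = -2.977 − (12.915) = -15.892; smaller M is more luminous → Star P.
L ratio = 10^(0.4 |ΔM|) = 10^6.357 = 2.274×10^6

Star P is more luminous, by a factor of 2.27×10^6.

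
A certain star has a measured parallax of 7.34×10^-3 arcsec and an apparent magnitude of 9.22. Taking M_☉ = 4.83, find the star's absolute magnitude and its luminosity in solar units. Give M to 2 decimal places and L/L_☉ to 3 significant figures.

M ≈ 3.55; L/L_☉ ≈ 3.26

d = 1/p = 1/7.34×10^-3″ = 136.2 pc
M = m − 5 log₁₀ d + 5 = 9.22 − 5·2.1343 + 5 = 3.548
M − M_☉ = 3.548 − 4.83 = -1.282
L/L_☉ = 10^(−0.4 × -1.282) = 3.255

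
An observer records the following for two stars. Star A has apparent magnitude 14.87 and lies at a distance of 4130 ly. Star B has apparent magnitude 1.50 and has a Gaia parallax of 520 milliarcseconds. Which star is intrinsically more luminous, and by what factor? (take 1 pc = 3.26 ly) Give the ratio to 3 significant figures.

Star A: d = 4130 ly / 3.26 = 1267 pc
Star A: M = m − 5 log₁₀ d + 5 = 14.87 − 5·3.1027 + 5 = 4.356
Star B: p = 520 mas = 0.520″ → d = 1/p = 1.923 pc
Star B: M = m − 5 log₁₀ d + 5 = 1.50 − 5·0.2840 + 5 = 5.080
ΔM = M_A − M_B = 4.356 − (5.080) = -0.724; smaller M is more luminous → Star A.
L ratio = 10^(0.4 |ΔM|) = 10^0.289 = 1.947

Star A is more luminous, by a factor of 1.95.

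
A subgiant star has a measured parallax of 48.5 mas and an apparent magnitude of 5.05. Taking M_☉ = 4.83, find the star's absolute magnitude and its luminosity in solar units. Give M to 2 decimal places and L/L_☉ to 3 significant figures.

M ≈ 3.48; L/L_☉ ≈ 3.47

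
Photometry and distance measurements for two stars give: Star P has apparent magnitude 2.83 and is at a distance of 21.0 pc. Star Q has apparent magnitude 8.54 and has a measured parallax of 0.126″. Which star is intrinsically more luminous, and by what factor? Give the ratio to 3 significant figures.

Star P: M = m − 5 log₁₀ d + 5 = 2.83 − 5·1.3222 + 5 = 1.219
Star Q: d = 1/p = 1/0.126″ = 7.937 pc
Star Q: M = m − 5 log₁₀ d + 5 = 8.54 − 5·0.8996 + 5 = 9.042
ΔM = M_P − M_Q = 1.219 − (9.042) = -7.823; smaller M is more luminous → Star P.
L ratio = 10^(0.4 |ΔM|) = 10^3.129 = 1346

Star P is more luminous, by a factor of 1350.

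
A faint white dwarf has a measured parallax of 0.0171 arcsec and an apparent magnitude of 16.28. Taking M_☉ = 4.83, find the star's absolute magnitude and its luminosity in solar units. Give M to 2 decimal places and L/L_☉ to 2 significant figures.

d = 1/p = 1/0.0171″ = 58.48 pc
M = m − 5 log₁₀ d + 5 = 16.28 − 5·1.7670 + 5 = 12.445
M − M_☉ = 12.445 − 4.83 = 7.615
L/L_☉ = 10^(−0.4 × 7.615) = 8.995×10^-4

M ≈ 12.44; L/L_☉ ≈ 9.0×10^-4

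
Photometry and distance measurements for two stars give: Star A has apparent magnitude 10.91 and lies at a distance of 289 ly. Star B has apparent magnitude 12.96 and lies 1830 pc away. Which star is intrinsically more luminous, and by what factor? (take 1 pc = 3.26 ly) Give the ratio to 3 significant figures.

Star B is more luminous, by a factor of 64.5.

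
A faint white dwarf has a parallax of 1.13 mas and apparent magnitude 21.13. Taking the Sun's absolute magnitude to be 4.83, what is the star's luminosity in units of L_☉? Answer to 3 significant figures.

L/L_☉ ≈ 2.37×10^-3

d = 1/p = 1000/1.13 mas = 885.0 pc
M = m − 5 log₁₀ d + 5 = 21.13 − 5·2.9469 + 5 = 11.395
M − M_☉ = 11.395 − 4.83 = 6.565
L/L_☉ = 10^(−0.4 × 6.565) = 2.365×10^-3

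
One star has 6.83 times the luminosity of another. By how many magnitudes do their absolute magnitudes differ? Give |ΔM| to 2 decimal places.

Pogson: ΔM = −2.5 log₁₀(ratio) = −2.5 log₁₀(6.83) = −2.5 × 0.8344 = -2.086

|ΔM| ≈ 2.09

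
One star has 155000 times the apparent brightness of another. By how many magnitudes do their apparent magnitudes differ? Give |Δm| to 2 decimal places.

|Δm| ≈ 12.98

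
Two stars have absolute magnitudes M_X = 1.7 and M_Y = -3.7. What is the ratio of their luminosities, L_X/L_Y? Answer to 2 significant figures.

L_X/L_Y ≈ 6.9×10^-3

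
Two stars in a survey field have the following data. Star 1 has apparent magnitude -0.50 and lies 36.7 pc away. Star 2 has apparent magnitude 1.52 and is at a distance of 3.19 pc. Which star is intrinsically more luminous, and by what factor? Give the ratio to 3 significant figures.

Star 1 is more luminous, by a factor of 851.

Star 1: M = m − 5 log₁₀ d + 5 = -0.50 − 5·1.5647 + 5 = -3.323
Star 2: M = m − 5 log₁₀ d + 5 = 1.52 − 5·0.5038 + 5 = 4.001
ΔM = M_1 − M_2 = -3.323 − (4.001) = -7.324; smaller M is more luminous → Star 1.
L ratio = 10^(0.4 |ΔM|) = 10^2.930 = 850.6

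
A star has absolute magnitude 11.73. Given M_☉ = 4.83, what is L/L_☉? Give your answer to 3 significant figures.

L/L_☉ ≈ 1.74×10^-3

M − M_☉ = 11.73 − 4.83 = 6.900
L/L_☉ = 10^(−0.4 (M − M_☉)) = 10^-2.760 = 1.738×10^-3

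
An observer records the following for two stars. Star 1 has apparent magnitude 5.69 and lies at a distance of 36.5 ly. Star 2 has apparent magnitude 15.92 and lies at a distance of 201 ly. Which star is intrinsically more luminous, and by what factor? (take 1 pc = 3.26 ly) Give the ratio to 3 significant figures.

Star 1 is more luminous, by a factor of 408.

Star 1: d = 36.5 ly / 3.26 = 11.20 pc
Star 1: M = m − 5 log₁₀ d + 5 = 5.69 − 5·1.0491 + 5 = 5.445
Star 2: d = 201 ly / 3.26 = 61.66 pc
Star 2: M = m − 5 log₁₀ d + 5 = 15.92 − 5·1.7900 + 5 = 11.970
ΔM = M_1 − M_2 = 5.445 − (11.970) = -6.525; smaller M is more luminous → Star 1.
L ratio = 10^(0.4 |ΔM|) = 10^2.610 = 407.6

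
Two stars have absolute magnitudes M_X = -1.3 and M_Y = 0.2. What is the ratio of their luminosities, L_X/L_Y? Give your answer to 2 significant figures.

ΔM = M_X − M_Y = -1.5
L_X/L_Y = 10^(−0.4 ΔM) = 10^0.600 = 3.981

L_X/L_Y ≈ 4.0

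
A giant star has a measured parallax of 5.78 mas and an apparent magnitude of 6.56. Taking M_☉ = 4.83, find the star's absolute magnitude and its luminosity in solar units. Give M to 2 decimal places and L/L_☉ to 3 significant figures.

M ≈ 0.37; L/L_☉ ≈ 60.8

d = 1/p = 1000/5.78 mas = 173.0 pc
M = m − 5 log₁₀ d + 5 = 6.56 − 5·2.2381 + 5 = 0.370
M − M_☉ = 0.370 − 4.83 = -4.460
L/L_☉ = 10^(−0.4 × -4.460) = 60.83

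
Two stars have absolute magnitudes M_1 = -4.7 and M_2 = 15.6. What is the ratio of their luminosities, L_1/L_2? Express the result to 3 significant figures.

ΔM = M_1 − M_2 = -20.3
L_1/L_2 = 10^(−0.4 ΔM) = 10^8.120 = 1.318×10^8

L_1/L_2 ≈ 1.32×10^8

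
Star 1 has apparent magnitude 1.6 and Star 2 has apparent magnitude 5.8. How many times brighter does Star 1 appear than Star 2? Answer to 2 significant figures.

48

Δm = 1.6 − (5.8) = -4.2
Flux ratio = 10^(−0.4 Δm) = 10^(−0.4 × -4.2) = 10^1.680 = 47.86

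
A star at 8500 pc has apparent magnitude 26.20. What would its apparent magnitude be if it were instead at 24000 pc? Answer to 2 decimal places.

m ≈ 28.45

Flux ∝ 1/d², so Δm = 5 log₁₀(d₂/d₁) = 5 log₁₀(24000/8500) = 2.254
m₂ = m₁ + Δm = 26.20 + (2.254) = 28.454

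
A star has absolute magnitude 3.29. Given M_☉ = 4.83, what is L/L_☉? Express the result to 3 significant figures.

L/L_☉ ≈ 4.13

M − M_☉ = 3.29 − 4.83 = -1.540
L/L_☉ = 10^(−0.4 (M − M_☉)) = 10^0.616 = 4.130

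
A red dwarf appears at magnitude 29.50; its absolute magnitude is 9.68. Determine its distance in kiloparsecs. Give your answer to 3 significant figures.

Distance modulus: m − M = 29.50 − (9.68) = 19.820
m − M = 5 log₁₀ d − 5
log₁₀ d = (m − M)/5 + 1 = 4.9640
d = 10^4.9640 = 92040 pc
= 92.04 kpc

d ≈ 92.0 kpc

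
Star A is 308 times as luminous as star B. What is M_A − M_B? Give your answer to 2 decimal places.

Pogson: ΔM = −2.5 log₁₀(ratio) = −2.5 log₁₀(308) = −2.5 × 2.4886 = -6.221
Star A is brighter, so it has the smaller magnitude: the difference is negative.

M_A − M_B ≈ -6.22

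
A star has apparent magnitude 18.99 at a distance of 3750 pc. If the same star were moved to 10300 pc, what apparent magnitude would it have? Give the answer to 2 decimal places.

m ≈ 21.18

Flux ∝ 1/d², so Δm = 5 log₁₀(d₂/d₁) = 5 log₁₀(10300/3750) = 2.194
m₂ = m₁ + Δm = 18.99 + (2.194) = 21.184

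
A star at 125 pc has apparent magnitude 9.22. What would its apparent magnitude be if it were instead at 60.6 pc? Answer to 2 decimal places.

Flux ∝ 1/d², so Δm = 5 log₁₀(d₂/d₁) = 5 log₁₀(60.6/125) = -1.572
m₂ = m₁ + Δm = 9.22 + (-1.572) = 7.648

m ≈ 7.65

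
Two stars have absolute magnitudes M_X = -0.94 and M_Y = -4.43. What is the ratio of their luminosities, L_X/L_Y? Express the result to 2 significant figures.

ΔM = M_X − M_Y = 3.49
L_X/L_Y = 10^(−0.4 ΔM) = 10^-1.396 = 0.04018

L_X/L_Y ≈ 0.040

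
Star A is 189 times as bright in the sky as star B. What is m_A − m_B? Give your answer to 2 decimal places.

Pogson: Δm = −2.5 log₁₀(ratio) = −2.5 log₁₀(189) = −2.5 × 2.2765 = -5.691
Star A is brighter, so it has the smaller magnitude: the difference is negative.

m_A − m_B ≈ -5.69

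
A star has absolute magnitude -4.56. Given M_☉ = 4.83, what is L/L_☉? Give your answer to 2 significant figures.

M − M_☉ = -4.56 − 4.83 = -9.390
L/L_☉ = 10^(−0.4 (M − M_☉)) = 10^3.756 = 5702

L/L_☉ ≈ 5700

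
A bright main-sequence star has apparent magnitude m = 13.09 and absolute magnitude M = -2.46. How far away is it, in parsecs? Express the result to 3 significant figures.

d ≈ 12900 pc

μ = m − M = 15.550
m − M = 5 log₁₀ d − 5
log₁₀ d = (m − M)/5 + 1 = 4.1100
d = 10^4.1100 = 12880 pc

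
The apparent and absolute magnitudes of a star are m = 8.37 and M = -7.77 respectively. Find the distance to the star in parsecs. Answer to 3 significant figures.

μ = m − M = 16.140
m − M = 5 log₁₀ d − 5
log₁₀ d = (m − M)/5 + 1 = 4.2280
d = 10^4.2280 = 16900 pc

d ≈ 16900 pc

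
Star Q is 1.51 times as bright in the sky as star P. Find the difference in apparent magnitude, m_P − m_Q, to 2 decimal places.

Pogson: Δm = −2.5 log₁₀(ratio) = −2.5 log₁₀(1.51) = −2.5 × 0.1790 = -0.447
Star Q is brighter so has the smaller magnitude: m_P − m_Q is positive.

m_P − m_Q ≈ 0.45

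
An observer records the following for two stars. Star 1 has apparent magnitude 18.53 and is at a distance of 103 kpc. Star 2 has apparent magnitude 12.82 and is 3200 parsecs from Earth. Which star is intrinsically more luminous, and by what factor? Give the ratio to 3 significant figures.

Star 1: d = 103 kpc = 103000 pc
Star 1: M = m − 5 log₁₀ d + 5 = 18.53 − 5·5.0128 + 5 = -1.534
Star 2: M = m − 5 log₁₀ d + 5 = 12.82 − 5·3.5051 + 5 = 0.294
ΔM = M_1 − M_2 = -1.534 − (0.294) = -1.828; smaller M is more luminous → Star 1.
L ratio = 10^(0.4 |ΔM|) = 10^0.731 = 5.387

Star 1 is more luminous, by a factor of 5.39.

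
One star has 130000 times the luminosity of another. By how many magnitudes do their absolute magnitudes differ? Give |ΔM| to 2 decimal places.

|ΔM| ≈ 12.78

Pogson: ΔM = −2.5 log₁₀(ratio) = −2.5 log₁₀(130000) = −2.5 × 5.1139 = -12.785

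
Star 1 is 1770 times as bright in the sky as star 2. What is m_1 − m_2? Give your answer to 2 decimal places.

m_1 − m_2 ≈ -8.12

Pogson: Δm = −2.5 log₁₀(ratio) = −2.5 log₁₀(1770) = −2.5 × 3.2480 = -8.120
Star 1 is brighter, so it has the smaller magnitude: the difference is negative.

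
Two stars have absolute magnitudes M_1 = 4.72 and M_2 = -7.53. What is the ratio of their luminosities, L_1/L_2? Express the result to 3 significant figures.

ΔM = M_1 − M_2 = 12.25
L_1/L_2 = 10^(−0.4 ΔM) = 10^-4.900 = 1.259×10^-5

L_1/L_2 ≈ 1.26×10^-5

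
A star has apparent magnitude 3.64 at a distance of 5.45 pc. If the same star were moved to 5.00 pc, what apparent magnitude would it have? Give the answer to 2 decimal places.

Flux ∝ 1/d², so Δm = 5 log₁₀(d₂/d₁) = 5 log₁₀(5.00/5.45) = -0.187
m₂ = m₁ + Δm = 3.64 + (-0.187) = 3.453

m ≈ 3.45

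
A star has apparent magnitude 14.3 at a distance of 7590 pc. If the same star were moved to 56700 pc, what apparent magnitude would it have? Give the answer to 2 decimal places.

m ≈ 18.67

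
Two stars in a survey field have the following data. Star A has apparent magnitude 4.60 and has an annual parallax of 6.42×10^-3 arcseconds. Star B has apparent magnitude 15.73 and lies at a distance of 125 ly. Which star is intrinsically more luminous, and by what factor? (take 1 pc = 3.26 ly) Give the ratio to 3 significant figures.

Star A: d = 1/p = 1/6.42×10^-3″ = 155.8 pc
Star A: M = m − 5 log₁₀ d + 5 = 4.60 − 5·2.1925 + 5 = -1.362
Star B: d = 125 ly / 3.26 = 38.34 pc
Star B: M = m − 5 log₁₀ d + 5 = 15.73 − 5·1.5837 + 5 = 12.812
ΔM = M_A − M_B = -1.362 − (12.812) = -14.174; smaller M is more luminous → Star A.
L ratio = 10^(0.4 |ΔM|) = 10^5.670 = 467200

Star A is more luminous, by a factor of 467000.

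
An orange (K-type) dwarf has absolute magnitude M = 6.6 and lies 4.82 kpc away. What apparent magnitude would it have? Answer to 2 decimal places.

m ≈ 20.02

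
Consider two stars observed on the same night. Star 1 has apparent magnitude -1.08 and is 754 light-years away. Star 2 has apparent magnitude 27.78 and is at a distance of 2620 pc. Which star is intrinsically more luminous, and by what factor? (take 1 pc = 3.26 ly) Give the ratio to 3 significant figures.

Star 1: d = 754 ly / 3.26 = 231.3 pc
Star 1: M = m − 5 log₁₀ d + 5 = -1.08 − 5·2.3642 + 5 = -7.901
Star 2: M = m − 5 log₁₀ d + 5 = 27.78 − 5·3.4183 + 5 = 15.688
ΔM = M_1 − M_2 = -7.901 − (15.688) = -23.589; smaller M is more luminous → Star 1.
L ratio = 10^(0.4 |ΔM|) = 10^9.436 = 2.727×10^9

Star 1 is more luminous, by a factor of 2.73×10^9.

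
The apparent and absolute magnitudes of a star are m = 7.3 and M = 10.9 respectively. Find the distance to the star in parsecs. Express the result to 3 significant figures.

d ≈ 1.91 pc

Distance modulus: m − M = 7.3 − (10.9) = -3.600
m − M = 5 log₁₀ d − 5
log₁₀ d = (m − M)/5 + 1 = 0.2800
d = 10^0.2800 = 1.905 pc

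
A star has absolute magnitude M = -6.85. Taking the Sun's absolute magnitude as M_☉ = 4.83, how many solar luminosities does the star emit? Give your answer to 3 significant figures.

L/L_☉ ≈ 47000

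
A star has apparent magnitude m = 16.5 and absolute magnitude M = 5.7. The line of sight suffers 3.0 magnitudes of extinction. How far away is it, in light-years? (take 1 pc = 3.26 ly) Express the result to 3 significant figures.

d ≈ 1180 ly

m − M = 5 log₁₀(d/10 pc) + A  ⇒  16.5 − (5.7) − 3.0 = 5 log₁₀(d/10)
7.800 = 5 log₁₀(d/10)
log₁₀ d = (m − M − A)/5 + 1 = 2.5600
d = 10^2.5600 = 363.1 pc
= 1184 ly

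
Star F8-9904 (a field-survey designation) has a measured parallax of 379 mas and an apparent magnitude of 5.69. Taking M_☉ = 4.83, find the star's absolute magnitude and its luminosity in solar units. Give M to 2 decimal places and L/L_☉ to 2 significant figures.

M ≈ 8.58; L/L_☉ ≈ 0.032

d = 1/p = 1000/379 mas = 2.639 pc
M = m − 5 log₁₀ d + 5 = 5.69 − 5·0.4214 + 5 = 8.583
M − M_☉ = 8.583 − 4.83 = 3.753
L/L_☉ = 10^(−0.4 × 3.753) = 0.03153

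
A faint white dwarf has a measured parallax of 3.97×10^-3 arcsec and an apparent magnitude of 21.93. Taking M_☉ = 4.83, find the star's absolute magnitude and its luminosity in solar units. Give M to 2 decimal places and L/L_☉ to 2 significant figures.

d = 1/p = 1/3.97×10^-3″ = 251.9 pc
M = m − 5 log₁₀ d + 5 = 21.93 − 5·2.4012 + 5 = 14.924
M − M_☉ = 14.924 − 4.83 = 10.094
L/L_☉ = 10^(−0.4 × 10.094) = 9.171×10^-5

M ≈ 14.92; L/L_☉ ≈ 9.2×10^-5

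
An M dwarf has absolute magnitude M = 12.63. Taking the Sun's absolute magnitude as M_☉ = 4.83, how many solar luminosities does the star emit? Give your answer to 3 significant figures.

L/L_☉ ≈ 7.59×10^-4

M − M_☉ = 12.63 − 4.83 = 7.800
L/L_☉ = 10^(−0.4 (M − M_☉)) = 10^-3.120 = 7.586×10^-4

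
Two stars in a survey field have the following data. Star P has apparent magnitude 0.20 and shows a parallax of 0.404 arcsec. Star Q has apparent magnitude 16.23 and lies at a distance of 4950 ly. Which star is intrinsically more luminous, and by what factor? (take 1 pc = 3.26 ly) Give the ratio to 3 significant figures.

Star P is more luminous, by a factor of 6.86.

Star P: d = 1/p = 1/0.404″ = 2.475 pc
Star P: M = m − 5 log₁₀ d + 5 = 0.20 − 5·0.3936 + 5 = 3.232
Star Q: d = 4950 ly / 3.26 = 1518 pc
Star Q: M = m − 5 log₁₀ d + 5 = 16.23 − 5·3.1814 + 5 = 5.323
ΔM = M_P − M_Q = 3.232 − (5.323) = -2.091; smaller M is more luminous → Star P.
L ratio = 10^(0.4 |ΔM|) = 10^0.836 = 6.862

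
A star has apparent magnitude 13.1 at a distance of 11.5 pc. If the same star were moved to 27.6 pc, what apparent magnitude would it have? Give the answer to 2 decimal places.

Flux ∝ 1/d², so Δm = 5 log₁₀(d₂/d₁) = 5 log₁₀(27.6/11.5) = 1.901
m₂ = m₁ + Δm = 13.1 + (1.901) = 15.001

m ≈ 15.00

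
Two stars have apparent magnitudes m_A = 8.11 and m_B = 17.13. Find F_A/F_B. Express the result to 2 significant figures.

Magnitude difference = -9.02
Flux ratio = 10^(−0.4 Δm) = 10^(−0.4 × -9.02) = 10^3.608 = 4055

F_A/F_B ≈ 4100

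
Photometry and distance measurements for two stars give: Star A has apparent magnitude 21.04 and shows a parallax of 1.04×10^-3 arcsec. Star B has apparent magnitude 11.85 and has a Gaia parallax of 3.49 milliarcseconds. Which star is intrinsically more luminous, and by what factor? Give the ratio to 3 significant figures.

Star B is more luminous, by a factor of 421.

Star A: d = 1/p = 1/1.04×10^-3″ = 961.5 pc
Star A: M = m − 5 log₁₀ d + 5 = 21.04 − 5·2.9830 + 5 = 11.125
Star B: p = 3.49 mas = 3.49×10^-3″ → d = 1/p = 286.5 pc
Star B: M = m − 5 log₁₀ d + 5 = 11.85 − 5·2.4572 + 5 = 4.564
ΔM = M_A − M_B = 11.125 − (4.564) = 6.561; smaller M is more luminous → Star B.
L ratio = 10^(0.4 |ΔM|) = 10^2.624 = 421.1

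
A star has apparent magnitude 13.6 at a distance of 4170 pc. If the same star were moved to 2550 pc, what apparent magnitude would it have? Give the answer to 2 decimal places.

Flux ∝ 1/d², so Δm = 5 log₁₀(d₂/d₁) = 5 log₁₀(2550/4170) = -1.068
m₂ = m₁ + Δm = 13.6 + (-1.068) = 12.532

m ≈ 12.53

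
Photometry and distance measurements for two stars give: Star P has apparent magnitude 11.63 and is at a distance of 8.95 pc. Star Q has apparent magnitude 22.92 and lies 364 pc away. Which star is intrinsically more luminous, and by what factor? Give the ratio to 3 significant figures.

Star P is more luminous, by a factor of 19.8.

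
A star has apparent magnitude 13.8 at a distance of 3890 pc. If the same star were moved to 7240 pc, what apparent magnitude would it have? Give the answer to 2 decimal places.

m ≈ 15.15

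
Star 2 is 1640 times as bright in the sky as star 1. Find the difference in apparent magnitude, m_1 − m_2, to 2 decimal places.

Pogson: Δm = −2.5 log₁₀(ratio) = −2.5 log₁₀(1640) = −2.5 × 3.2148 = -8.037
Star 2 is brighter so has the smaller magnitude: m_1 − m_2 is positive.

m_1 − m_2 ≈ 8.04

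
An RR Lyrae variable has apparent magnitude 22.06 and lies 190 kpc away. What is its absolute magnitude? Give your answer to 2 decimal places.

M ≈ 0.67

d = 190 kpc = 190000 pc
5 log₁₀(d/10 pc) = 5 log₁₀(190000) − 5 = 21.394
M = m − 5 log₁₀(d/10) = 22.06 − 21.394 = 0.666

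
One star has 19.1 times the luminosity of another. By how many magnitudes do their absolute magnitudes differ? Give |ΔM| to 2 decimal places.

Pogson: ΔM = −2.5 log₁₀(ratio) = −2.5 log₁₀(19.1) = −2.5 × 1.2810 = -3.203

|ΔM| ≈ 3.20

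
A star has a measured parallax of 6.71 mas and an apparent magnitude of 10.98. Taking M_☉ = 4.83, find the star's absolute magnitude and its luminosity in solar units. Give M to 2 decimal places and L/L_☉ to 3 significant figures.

d = 1/p = 1000/6.71 mas = 149.0 pc
M = m − 5 log₁₀ d + 5 = 10.98 − 5·2.1733 + 5 = 5.114
M − M_☉ = 5.114 − 4.83 = 0.284
L/L_☉ = 10^(−0.4 × 0.284) = 0.7701

M ≈ 5.11; L/L_☉ ≈ 0.770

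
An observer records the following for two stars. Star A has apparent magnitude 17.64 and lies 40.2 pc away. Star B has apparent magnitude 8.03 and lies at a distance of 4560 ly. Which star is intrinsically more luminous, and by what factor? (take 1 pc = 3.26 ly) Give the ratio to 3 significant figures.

Star B is more luminous, by a factor of 8.45×10^6.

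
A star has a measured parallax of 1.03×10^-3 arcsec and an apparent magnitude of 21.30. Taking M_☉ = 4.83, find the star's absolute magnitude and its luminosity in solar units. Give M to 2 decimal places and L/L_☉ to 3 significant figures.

d = 1/p = 1/1.03×10^-3″ = 970.9 pc
M = m − 5 log₁₀ d + 5 = 21.30 − 5·2.9872 + 5 = 11.364
M − M_☉ = 11.364 − 4.83 = 6.534
L/L_☉ = 10^(−0.4 × 6.534) = 2.434×10^-3

M ≈ 11.36; L/L_☉ ≈ 2.43×10^-3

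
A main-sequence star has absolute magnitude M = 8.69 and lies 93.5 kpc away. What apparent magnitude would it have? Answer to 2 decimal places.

d = 93.5 kpc = 93500 pc
m = M + 5 log₁₀ d − 5 = 8.69 + 5·4.9708 − 5 = 28.544

m ≈ 28.54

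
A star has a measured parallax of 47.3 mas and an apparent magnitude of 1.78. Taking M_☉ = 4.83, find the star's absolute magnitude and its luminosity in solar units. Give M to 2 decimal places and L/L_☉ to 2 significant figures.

d = 1/p = 1000/47.3 mas = 21.14 pc
M = m − 5 log₁₀ d + 5 = 1.78 − 5·1.3251 + 5 = 0.154
M − M_☉ = 0.154 − 4.83 = -4.676
L/L_☉ = 10^(−0.4 × -4.676) = 74.18

M ≈ 0.15; L/L_☉ ≈ 74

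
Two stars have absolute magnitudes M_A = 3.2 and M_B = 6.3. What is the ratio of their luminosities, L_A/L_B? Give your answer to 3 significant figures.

L_A/L_B ≈ 17.4

ΔM = M_A − M_B = -3.1
L_A/L_B = 10^(−0.4 ΔM) = 10^1.240 = 17.38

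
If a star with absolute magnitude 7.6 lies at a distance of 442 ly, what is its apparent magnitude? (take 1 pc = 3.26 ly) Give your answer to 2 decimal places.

m ≈ 13.26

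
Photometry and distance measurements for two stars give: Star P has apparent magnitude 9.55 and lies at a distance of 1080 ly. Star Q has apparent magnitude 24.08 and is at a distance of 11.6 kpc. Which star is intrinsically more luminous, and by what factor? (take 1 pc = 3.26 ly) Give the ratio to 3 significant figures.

Star P: d = 1080 ly / 3.26 = 331.3 pc
Star P: M = m − 5 log₁₀ d + 5 = 9.55 − 5·2.5202 + 5 = 1.949
Star Q: d = 11.6 kpc = 11600 pc
Star Q: M = m − 5 log₁₀ d + 5 = 24.08 − 5·4.0645 + 5 = 8.758
ΔM = M_P − M_Q = 1.949 − (8.758) = -6.809; smaller M is more luminous → Star P.
L ratio = 10^(0.4 |ΔM|) = 10^2.723 = 529.0

Star P is more luminous, by a factor of 529.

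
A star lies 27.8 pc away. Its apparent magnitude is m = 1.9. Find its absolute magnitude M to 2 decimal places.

M ≈ -0.32

5 log₁₀(d/10 pc) = 5 log₁₀(27.80) − 5 = 2.220
M = m − 5 log₁₀(d/10) = 1.9 − 2.220 = -0.320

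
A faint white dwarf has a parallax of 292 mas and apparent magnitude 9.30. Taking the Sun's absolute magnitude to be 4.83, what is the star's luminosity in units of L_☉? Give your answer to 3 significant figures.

L/L_☉ ≈ 1.91×10^-3

d = 1/p = 1000/292 mas = 3.425 pc
M = m − 5 log₁₀ d + 5 = 9.30 − 5·0.5346 + 5 = 11.627
M − M_☉ = 11.627 − 4.83 = 6.797
L/L_☉ = 10^(−0.4 × 6.797) = 1.911×10^-3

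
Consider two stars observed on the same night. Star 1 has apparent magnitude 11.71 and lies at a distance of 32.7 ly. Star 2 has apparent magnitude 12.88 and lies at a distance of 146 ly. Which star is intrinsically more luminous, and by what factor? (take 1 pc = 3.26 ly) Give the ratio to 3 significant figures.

Star 1: d = 32.7 ly / 3.26 = 10.03 pc
Star 1: M = m − 5 log₁₀ d + 5 = 11.71 − 5·1.0013 + 5 = 11.703
Star 2: d = 146 ly / 3.26 = 44.79 pc
Star 2: M = m − 5 log₁₀ d + 5 = 12.88 − 5·1.6511 + 5 = 9.624
ΔM = M_1 − M_2 = 11.703 − (9.624) = 2.079; smaller M is more luminous → Star 2.
L ratio = 10^(0.4 |ΔM|) = 10^0.832 = 6.786

Star 2 is more luminous, by a factor of 6.79.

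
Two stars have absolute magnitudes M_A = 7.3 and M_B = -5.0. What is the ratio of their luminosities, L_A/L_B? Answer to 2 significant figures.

L_A/L_B ≈ 1.2×10^-5

ΔM = M_A − M_B = 12.3
L_A/L_B = 10^(−0.4 ΔM) = 10^-4.920 = 1.202×10^-5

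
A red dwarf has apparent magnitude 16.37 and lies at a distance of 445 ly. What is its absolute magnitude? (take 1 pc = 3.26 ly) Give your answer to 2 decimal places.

d = 445 ly / 3.26 = 136.5 pc
5 log₁₀(d/10 pc) = 5 log₁₀(136.5) − 5 = 5.676
M = m − 5 log₁₀(d/10) = 16.37 − 5.676 = 10.694

M ≈ 10.69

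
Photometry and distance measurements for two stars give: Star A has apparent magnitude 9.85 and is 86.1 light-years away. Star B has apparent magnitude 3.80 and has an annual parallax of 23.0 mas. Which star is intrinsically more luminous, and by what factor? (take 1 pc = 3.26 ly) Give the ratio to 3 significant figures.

Star A: d = 86.1 ly / 3.26 = 26.41 pc
Star A: M = m − 5 log₁₀ d + 5 = 9.85 − 5·1.4218 + 5 = 7.741
Star B: p = 23.0 mas = 0.0230″ → d = 1/p = 43.48 pc
Star B: M = m − 5 log₁₀ d + 5 = 3.80 − 5·1.6383 + 5 = 0.609
ΔM = M_A − M_B = 7.741 − (0.609) = 7.132; smaller M is more luminous → Star B.
L ratio = 10^(0.4 |ΔM|) = 10^2.853 = 712.8

Star B is more luminous, by a factor of 713.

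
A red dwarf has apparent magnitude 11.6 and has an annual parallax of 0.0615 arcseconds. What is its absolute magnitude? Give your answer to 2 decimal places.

M ≈ 10.54

d = 1/p = 1/0.0615″ = 16.26 pc
5 log₁₀(d/10 pc) = 5 log₁₀(16.26) − 5 = 1.056
M = m − 5 log₁₀(d/10) = 11.6 − 1.056 = 10.544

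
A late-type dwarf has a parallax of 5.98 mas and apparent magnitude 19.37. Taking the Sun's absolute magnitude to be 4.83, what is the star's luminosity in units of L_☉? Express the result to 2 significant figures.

d = 1/p = 1000/5.98 mas = 167.2 pc
M = m − 5 log₁₀ d + 5 = 19.37 − 5·2.2233 + 5 = 13.254
M − M_☉ = 13.254 − 4.83 = 8.424
L/L_☉ = 10^(−0.4 × 8.424) = 4.272×10^-4

L/L_☉ ≈ 4.3×10^-4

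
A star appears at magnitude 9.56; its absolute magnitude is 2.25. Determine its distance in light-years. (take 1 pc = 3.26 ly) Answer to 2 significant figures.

d ≈ 940 ly

μ = m − M = 7.310
m − M = 5 log₁₀ d − 5
log₁₀ d = (m − M)/5 + 1 = 2.4620
d = 10^2.4620 = 289.7 pc
= 944.5 ly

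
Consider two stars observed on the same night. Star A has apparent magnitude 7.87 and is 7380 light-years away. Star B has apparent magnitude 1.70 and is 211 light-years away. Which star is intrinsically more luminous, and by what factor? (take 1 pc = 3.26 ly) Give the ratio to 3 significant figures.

Star A: d = 7380 ly / 3.26 = 2264 pc
Star A: M = m − 5 log₁₀ d + 5 = 7.87 − 5·3.3548 + 5 = -3.904
Star B: d = 211 ly / 3.26 = 64.72 pc
Star B: M = m − 5 log₁₀ d + 5 = 1.70 − 5·1.8111 + 5 = -2.355
ΔM = M_A − M_B = -3.904 − (-2.355) = -1.549; smaller M is more luminous → Star A.
L ratio = 10^(0.4 |ΔM|) = 10^0.620 = 4.164

Star A is more luminous, by a factor of 4.16.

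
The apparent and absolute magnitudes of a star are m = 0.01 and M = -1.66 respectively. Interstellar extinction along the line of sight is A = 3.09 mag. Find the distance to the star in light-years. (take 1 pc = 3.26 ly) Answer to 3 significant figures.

m − M = 5 log₁₀(d/10 pc) + A  ⇒  0.01 − (-1.66) − 3.09 = 5 log₁₀(d/10)
-1.420 = 5 log₁₀(d/10)
log₁₀ d = (m − M − A)/5 + 1 = 0.7160
d = 10^0.7160 = 5.200 pc
= 16.95 ly

d ≈ 17.0 ly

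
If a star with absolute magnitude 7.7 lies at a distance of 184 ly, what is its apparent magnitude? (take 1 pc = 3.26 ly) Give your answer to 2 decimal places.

d = 184 ly / 3.26 = 56.44 pc
m = M + 5 log₁₀ d − 5 = 7.7 + 5·1.7516 − 5 = 11.458

m ≈ 11.46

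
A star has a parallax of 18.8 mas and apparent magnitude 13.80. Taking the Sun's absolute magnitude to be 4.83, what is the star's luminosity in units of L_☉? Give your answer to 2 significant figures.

L/L_☉ ≈ 7.3×10^-3

d = 1/p = 1000/18.8 mas = 53.19 pc
M = m − 5 log₁₀ d + 5 = 13.80 − 5·1.7258 + 5 = 10.171
M − M_☉ = 10.171 − 4.83 = 5.341
L/L_☉ = 10^(−0.4 × 5.341) = 7.306×10^-3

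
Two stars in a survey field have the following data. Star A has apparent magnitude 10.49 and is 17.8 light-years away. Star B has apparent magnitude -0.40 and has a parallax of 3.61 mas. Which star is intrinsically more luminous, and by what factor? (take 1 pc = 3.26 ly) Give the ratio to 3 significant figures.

Star B is more luminous, by a factor of 5.84×10^7.

Star A: d = 17.8 ly / 3.26 = 5.460 pc
Star A: M = m − 5 log₁₀ d + 5 = 10.49 − 5·0.7372 + 5 = 11.804
Star B: p = 3.61 mas = 3.61×10^-3″ → d = 1/p = 277.0 pc
Star B: M = m − 5 log₁₀ d + 5 = -0.40 − 5·2.4425 + 5 = -7.612
ΔM = M_A − M_B = 11.804 − (-7.612) = 19.416; smaller M is more luminous → Star B.
L ratio = 10^(0.4 |ΔM|) = 10^7.767 = 5.842×10^7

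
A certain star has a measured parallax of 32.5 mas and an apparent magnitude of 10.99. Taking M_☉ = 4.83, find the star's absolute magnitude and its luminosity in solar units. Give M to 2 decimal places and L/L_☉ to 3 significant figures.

d = 1/p = 1000/32.5 mas = 30.77 pc
M = m − 5 log₁₀ d + 5 = 10.99 − 5·1.4881 + 5 = 8.549
M − M_☉ = 8.549 − 4.83 = 3.719
L/L_☉ = 10^(−0.4 × 3.719) = 0.03253

M ≈ 8.55; L/L_☉ ≈ 0.0325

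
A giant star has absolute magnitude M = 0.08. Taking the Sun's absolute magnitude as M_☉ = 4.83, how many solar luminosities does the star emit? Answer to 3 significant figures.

M − M_☉ = 0.08 − 4.83 = -4.750
L/L_☉ = 10^(−0.4 (M − M_☉)) = 10^1.900 = 79.43

L/L_☉ ≈ 79.4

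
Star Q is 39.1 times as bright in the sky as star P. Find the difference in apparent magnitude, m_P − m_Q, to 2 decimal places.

m_P − m_Q ≈ 3.98

Pogson: Δm = −2.5 log₁₀(ratio) = −2.5 log₁₀(39.1) = −2.5 × 1.5922 = -3.980
Star Q is brighter so has the smaller magnitude: m_P − m_Q is positive.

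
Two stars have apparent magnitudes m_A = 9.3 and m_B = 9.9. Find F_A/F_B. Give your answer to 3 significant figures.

Magnitude difference = -0.6
Flux ratio = 10^(−0.4 Δm) = 10^(−0.4 × -0.6) = 10^0.240 = 1.738

F_A/F_B ≈ 1.74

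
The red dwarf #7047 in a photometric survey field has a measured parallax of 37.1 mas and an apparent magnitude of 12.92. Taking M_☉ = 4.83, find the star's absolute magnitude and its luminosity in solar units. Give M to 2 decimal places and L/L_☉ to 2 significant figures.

M ≈ 10.77; L/L_☉ ≈ 4.2×10^-3

d = 1/p = 1000/37.1 mas = 26.95 pc
M = m − 5 log₁₀ d + 5 = 12.92 − 5·1.4306 + 5 = 10.767
M − M_☉ = 10.767 − 4.83 = 5.937
L/L_☉ = 10^(−0.4 × 5.937) = 4.219×10^-3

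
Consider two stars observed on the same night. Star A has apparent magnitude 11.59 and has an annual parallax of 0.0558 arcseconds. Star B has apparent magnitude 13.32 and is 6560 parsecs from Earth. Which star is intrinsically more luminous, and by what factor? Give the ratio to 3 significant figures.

Star A: d = 1/p = 1/0.0558″ = 17.92 pc
Star A: M = m − 5 log₁₀ d + 5 = 11.59 − 5·1.2534 + 5 = 10.323
Star B: M = m − 5 log₁₀ d + 5 = 13.32 − 5·3.8169 + 5 = -0.765
ΔM = M_A − M_B = 10.323 − (-0.765) = 11.088; smaller M is more luminous → Star B.
L ratio = 10^(0.4 |ΔM|) = 10^4.435 = 27230

Star B is more luminous, by a factor of 27200.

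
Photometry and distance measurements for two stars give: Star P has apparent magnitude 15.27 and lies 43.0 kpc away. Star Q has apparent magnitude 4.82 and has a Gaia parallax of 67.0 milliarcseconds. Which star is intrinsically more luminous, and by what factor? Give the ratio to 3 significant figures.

Star P is more luminous, by a factor of 548.

Star P: d = 43.0 kpc = 43000 pc
Star P: M = m − 5 log₁₀ d + 5 = 15.27 − 5·4.6335 + 5 = -2.897
Star Q: p = 67.0 mas = 0.0670″ → d = 1/p = 14.93 pc
Star Q: M = m − 5 log₁₀ d + 5 = 4.82 − 5·1.1739 + 5 = 3.950
ΔM = M_P − M_Q = -2.897 − (3.950) = -6.848; smaller M is more luminous → Star P.
L ratio = 10^(0.4 |ΔM|) = 10^2.739 = 548.4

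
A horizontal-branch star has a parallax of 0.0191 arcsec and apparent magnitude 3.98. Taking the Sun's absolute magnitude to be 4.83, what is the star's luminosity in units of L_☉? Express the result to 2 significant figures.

L/L_☉ ≈ 60

d = 1/p = 1/0.0191″ = 52.36 pc
M = m − 5 log₁₀ d + 5 = 3.98 − 5·1.7190 + 5 = 0.385
M − M_☉ = 0.385 − 4.83 = -4.445
L/L_☉ = 10^(−0.4 × -4.445) = 59.97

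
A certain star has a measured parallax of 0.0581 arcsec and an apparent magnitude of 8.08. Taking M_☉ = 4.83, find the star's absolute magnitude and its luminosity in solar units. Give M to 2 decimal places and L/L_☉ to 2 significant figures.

M ≈ 6.90; L/L_☉ ≈ 0.15

d = 1/p = 1/0.0581″ = 17.21 pc
M = m − 5 log₁₀ d + 5 = 8.08 − 5·1.2358 + 5 = 6.901
M − M_☉ = 6.901 − 4.83 = 2.071
L/L_☉ = 10^(−0.4 × 2.071) = 0.1485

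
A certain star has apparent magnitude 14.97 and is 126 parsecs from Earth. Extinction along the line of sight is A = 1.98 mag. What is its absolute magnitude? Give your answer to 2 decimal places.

M ≈ 7.49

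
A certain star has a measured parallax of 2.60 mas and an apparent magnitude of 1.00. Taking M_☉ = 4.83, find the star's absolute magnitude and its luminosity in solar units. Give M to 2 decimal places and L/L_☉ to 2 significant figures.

d = 1/p = 1000/2.60 mas = 384.6 pc
M = m − 5 log₁₀ d + 5 = 1.00 − 5·2.5850 + 5 = -6.925
M − M_☉ = -6.925 − 4.83 = -11.755
L/L_☉ = 10^(−0.4 × -11.755) = 50360

M ≈ -6.93; L/L_☉ ≈ 50000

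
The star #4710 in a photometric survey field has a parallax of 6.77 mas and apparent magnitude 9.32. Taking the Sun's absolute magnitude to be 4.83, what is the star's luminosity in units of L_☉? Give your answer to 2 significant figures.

L/L_☉ ≈ 3.5

d = 1/p = 1000/6.77 mas = 147.7 pc
M = m − 5 log₁₀ d + 5 = 9.32 − 5·2.1694 + 5 = 3.473
M − M_☉ = 3.473 − 4.83 = -1.357
L/L_☉ = 10^(−0.4 × -1.357) = 3.490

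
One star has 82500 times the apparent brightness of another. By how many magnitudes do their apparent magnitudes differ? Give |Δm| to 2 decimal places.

|Δm| ≈ 12.29

Pogson: Δm = −2.5 log₁₀(ratio) = −2.5 log₁₀(82500) = −2.5 × 4.9165 = -12.291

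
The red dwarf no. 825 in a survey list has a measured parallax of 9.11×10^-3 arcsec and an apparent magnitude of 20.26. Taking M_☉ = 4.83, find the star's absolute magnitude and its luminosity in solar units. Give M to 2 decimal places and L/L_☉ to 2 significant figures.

M ≈ 15.06; L/L_☉ ≈ 8.1×10^-5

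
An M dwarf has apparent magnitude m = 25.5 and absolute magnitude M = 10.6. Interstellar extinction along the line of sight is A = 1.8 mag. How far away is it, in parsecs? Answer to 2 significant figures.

d ≈ 4200 pc

m − M = 5 log₁₀(d/10 pc) + A  ⇒  25.5 − (10.6) − 1.8 = 5 log₁₀(d/10)
13.100 = 5 log₁₀(d/10)
log₁₀ d = (m − M − A)/5 + 1 = 3.6200
d = 10^3.6200 = 4169 pc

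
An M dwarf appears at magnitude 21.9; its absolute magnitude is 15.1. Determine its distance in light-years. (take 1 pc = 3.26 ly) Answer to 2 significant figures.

d ≈ 750 ly

Distance modulus: m − M = 21.9 − (15.1) = 6.800
m − M = 5 log₁₀ d − 5
log₁₀ d = (m − M)/5 + 1 = 2.3600
d = 10^2.3600 = 229.1 pc
= 746.8 ly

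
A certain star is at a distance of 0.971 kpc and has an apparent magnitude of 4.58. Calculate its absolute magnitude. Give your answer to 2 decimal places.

M ≈ -5.36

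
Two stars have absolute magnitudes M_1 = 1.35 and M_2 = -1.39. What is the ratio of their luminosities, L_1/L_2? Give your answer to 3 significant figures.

L_1/L_2 ≈ 0.0802

ΔM = M_1 − M_2 = 2.74
L_1/L_2 = 10^(−0.4 ΔM) = 10^-1.096 = 0.08017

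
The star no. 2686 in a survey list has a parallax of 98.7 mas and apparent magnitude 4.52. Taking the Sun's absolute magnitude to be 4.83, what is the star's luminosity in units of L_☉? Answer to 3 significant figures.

L/L_☉ ≈ 1.37

d = 1/p = 1000/98.7 mas = 10.13 pc
M = m − 5 log₁₀ d + 5 = 4.52 − 5·1.0057 + 5 = 4.492
M − M_☉ = 4.492 − 4.83 = -0.338
L/L_☉ = 10^(−0.4 × -0.338) = 1.366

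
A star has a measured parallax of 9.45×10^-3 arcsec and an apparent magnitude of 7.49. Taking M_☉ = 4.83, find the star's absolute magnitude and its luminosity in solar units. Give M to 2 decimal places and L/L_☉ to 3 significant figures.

M ≈ 2.37; L/L_☉ ≈ 9.66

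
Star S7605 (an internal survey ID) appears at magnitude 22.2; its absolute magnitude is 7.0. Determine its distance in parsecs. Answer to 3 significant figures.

μ = m − M = 15.200
m − M = 5 log₁₀ d − 5
log₁₀ d = (m − M)/5 + 1 = 4.0400
d = 10^4.0400 = 10960 pc

d ≈ 11000 pc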